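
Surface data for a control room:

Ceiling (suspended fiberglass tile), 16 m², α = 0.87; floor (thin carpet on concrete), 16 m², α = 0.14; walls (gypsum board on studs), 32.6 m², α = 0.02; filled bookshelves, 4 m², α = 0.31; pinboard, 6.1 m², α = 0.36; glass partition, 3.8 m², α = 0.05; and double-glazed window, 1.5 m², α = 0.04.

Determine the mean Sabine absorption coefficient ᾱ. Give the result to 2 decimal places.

S = Σ Sᵢ = 16 + 16 + 32.6 + 4 + 6.1 + 3.8 + 1.5 = 80.0 m².
Weighted sum Σ Sα = 20.498.
ᾱ = 20.498 / 80.0 = 0.26.

0.26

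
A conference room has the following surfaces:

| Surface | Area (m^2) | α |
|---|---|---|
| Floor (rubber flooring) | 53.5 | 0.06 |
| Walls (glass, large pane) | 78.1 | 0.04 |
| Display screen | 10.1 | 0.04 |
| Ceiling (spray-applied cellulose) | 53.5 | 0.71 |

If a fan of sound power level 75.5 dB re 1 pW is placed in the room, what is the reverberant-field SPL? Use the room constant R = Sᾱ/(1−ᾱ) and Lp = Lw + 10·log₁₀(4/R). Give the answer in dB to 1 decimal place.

A = 44.723 sabins; S = 195.2 m^2.
ᾱ = 0.2291, so room constant R = A/(1−ᾱ) = 58.014 m^2.
Lp = 75.5 + 10·log₁₀(4/58.014) = 75.5 + (-11.61) = 63.9 dB.

63.9 dB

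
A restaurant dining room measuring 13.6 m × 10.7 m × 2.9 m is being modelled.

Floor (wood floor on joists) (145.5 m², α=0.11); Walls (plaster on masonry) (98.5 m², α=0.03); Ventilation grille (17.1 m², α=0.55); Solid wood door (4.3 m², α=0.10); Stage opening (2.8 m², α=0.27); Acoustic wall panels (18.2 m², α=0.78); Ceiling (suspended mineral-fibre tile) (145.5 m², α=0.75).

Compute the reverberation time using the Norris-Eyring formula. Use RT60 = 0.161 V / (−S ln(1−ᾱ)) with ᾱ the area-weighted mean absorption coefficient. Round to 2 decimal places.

0.36 seconds

Total surface area S = 145.5 + 98.5 + 17.1 + 4.3 + 2.8 + 18.2 + 145.5 = 431.9 m².
Absorption A = 145.5×0.11 + 98.5×0.03 + 17.1×0.55 + 4.3×0.10 + 2.8×0.27 + 18.2×0.78 + 145.5×0.75 = 152.872 sabins.
ᾱ = 152.872 / 431.9 = 0.3540.
Eyring denominator: −S ln(1−ᾱ) = 188.721.
V = 13.6 × 10.7 × 2.9 = 422.008 m³.
RT60 = 0.161 × 422.008 / 188.721 = 0.36 s.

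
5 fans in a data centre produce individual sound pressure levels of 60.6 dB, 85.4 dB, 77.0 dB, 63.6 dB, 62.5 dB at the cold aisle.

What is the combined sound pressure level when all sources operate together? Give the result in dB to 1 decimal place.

Converting to relative power and adding: 10^(60.6/10) + 10^(85.4/10) + 10^(77.0/10) + 10^(63.6/10) + 10^(62.5/10) = 4.021e+08.
Back to dB: 10·log₁₀ Σ = 86.0 dB.

86.0 dB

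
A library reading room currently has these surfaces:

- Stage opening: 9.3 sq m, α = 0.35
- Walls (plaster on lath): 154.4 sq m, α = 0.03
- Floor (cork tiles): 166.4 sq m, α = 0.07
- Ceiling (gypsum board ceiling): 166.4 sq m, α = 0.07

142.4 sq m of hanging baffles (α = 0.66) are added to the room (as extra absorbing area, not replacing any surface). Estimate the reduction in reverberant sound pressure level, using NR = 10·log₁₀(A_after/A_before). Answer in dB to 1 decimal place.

Equivalent absorption area: A_before = 9.3×0.35 + 154.4×0.03 + 166.4×0.07 + 166.4×0.07 = 31.183 sq m.
Added absorption = 142.4 × 0.66 = 93.984 sabins.
New total A_after = 125.167 sabins.
NR = 10·log₁₀(125.167/31.183) = 6.0 dB.

6.0 dB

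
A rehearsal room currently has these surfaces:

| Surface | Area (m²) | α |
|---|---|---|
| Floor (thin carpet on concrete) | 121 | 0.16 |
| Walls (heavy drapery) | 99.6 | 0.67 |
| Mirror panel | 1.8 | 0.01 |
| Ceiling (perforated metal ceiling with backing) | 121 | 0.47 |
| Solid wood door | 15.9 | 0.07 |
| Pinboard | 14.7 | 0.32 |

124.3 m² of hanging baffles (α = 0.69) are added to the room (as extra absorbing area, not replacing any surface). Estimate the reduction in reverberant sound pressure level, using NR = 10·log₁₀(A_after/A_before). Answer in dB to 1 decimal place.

Summing Sᵢαᵢ: 19.360 + 66.732 + 0.018 + 56.870 + 1.113 + 4.704 → A_before = 148.797 sabins.
Added absorption = 124.3 × 0.69 = 85.767 sabins.
New total A_after = 234.564 sabins.
Reduction = 10 log₁₀(A_after/A_before) = 10 log₁₀(1.5764) = 2.0 dB.

2.0 dB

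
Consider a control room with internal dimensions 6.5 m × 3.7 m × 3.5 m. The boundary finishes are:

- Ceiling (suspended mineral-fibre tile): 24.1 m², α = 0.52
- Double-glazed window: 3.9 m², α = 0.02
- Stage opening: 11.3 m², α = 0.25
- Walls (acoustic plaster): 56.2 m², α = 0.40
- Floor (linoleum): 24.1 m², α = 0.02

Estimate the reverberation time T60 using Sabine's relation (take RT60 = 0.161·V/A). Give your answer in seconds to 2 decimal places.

0.35 seconds

A = Σ Sᵢαᵢ = 24.1·0.52 + 3.9·0.02 + 11.3·0.25 + 56.2·0.40 + 24.1·0.02 = 38.397 sabins.
Room volume: 84.175 m³.
RT60 = 0.161 · V / A = 0.161 × 84.175 / 38.397 = 0.35 s.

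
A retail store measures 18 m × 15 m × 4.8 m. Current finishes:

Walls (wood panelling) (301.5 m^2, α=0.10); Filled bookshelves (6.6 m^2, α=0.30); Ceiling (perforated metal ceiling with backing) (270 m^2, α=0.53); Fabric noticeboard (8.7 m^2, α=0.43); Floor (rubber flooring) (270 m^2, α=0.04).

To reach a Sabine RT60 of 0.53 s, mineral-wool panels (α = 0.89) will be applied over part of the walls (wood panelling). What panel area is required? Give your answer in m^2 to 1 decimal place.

258.1

Total absorption A₁ = 301.5*0.10 + 6.6*0.30 + 270*0.53 + 8.7*0.43 + 270*0.04
  = 30.150 + 1.980 + 143.100 + 3.741 + 10.800 = 189.771 m^2 sabins.
Required A₂ = 0.161·1296/0.53 = 393.691 sabins.
Absorption to add: 393.691 − 189.771 = 203.920 sabins.
Each m^2 of panel replacing the walls (wood panelling) adds (0.89 − 0.10) = 0.79 sabins.
Panel area = 203.920 / 0.79 = 258.1 m^2.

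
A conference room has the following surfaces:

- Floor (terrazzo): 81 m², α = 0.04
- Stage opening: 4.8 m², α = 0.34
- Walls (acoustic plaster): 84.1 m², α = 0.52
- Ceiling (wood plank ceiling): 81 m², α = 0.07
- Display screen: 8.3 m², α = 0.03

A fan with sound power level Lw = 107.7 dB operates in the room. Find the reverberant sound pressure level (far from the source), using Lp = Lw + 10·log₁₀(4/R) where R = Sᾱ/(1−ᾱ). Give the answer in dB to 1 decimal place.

95.3 dB

Σ(Sᵢαᵢ) = 81·0.04 + 4.8·0.34 + 84.1·0.52 + 81·0.07 + 8.3·0.03 = 54.523; total area S = 259.2 m².
ᾱ = 54.523/259.2 = 0.2104; R = Sᾱ/(1−ᾱ) = 54.523/(1−0.2104) = 69.051 m².
Lp = Lw + 10 log₁₀(4/R) = 107.7 -12.37 = 95.3 dB.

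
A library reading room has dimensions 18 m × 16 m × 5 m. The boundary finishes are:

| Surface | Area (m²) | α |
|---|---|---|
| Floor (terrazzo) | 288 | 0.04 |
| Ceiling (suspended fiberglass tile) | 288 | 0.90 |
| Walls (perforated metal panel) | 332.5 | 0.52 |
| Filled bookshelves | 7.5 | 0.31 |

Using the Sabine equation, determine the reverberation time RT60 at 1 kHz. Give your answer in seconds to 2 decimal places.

Summing Sᵢαᵢ: 11.520 + 259.200 + 172.900 + 2.325 → A = 445.945 sabins.
V = 18·16·5 = 1440 m³.
RT60 = 0.161 · V / A = 0.161 × 1440 / 445.945 = 0.52 s.

0.52 seconds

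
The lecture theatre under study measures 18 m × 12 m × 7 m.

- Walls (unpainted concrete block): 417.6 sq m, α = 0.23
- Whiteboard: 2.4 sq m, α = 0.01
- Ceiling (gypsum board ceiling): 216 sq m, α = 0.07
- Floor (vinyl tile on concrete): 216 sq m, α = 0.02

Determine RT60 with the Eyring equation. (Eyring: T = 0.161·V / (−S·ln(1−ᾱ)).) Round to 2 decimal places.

1.96 s

Total surface area S = 417.6 + 2.4 + 216 + 216 = 852.0 sq m.
Absorption A = 417.6×0.23 + 2.4×0.01 + 216×0.07 + 216×0.02 = 115.512 sabins.
Mean coefficient ᾱ = A/S = 0.1356.
Eyring denominator: −S ln(1−ᾱ) = 124.153.
V = 18 × 12 × 7 = 1512 m³.
T = 0.161·V/[−S·ln(1−ᾱ)] = 0.161·1512/124.153 = 1.96 s.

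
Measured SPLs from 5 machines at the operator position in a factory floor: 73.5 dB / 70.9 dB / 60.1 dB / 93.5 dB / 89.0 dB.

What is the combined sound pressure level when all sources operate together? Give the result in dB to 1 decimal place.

94.9 dB

Σ 10^(Lᵢ/10) = 3.069e+09.
Back to dB: 10·log₁₀ Σ = 94.9 dB.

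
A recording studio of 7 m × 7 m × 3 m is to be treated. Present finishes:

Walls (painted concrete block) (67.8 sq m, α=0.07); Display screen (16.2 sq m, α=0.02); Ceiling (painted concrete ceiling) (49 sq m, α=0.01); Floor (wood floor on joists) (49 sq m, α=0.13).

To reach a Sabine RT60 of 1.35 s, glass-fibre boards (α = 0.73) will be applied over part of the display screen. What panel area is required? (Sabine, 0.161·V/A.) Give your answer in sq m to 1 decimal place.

A₁ = Σ Sᵢαᵢ = 67.8*0.07 + 16.2*0.02 + 49*0.01 + 49*0.13 = 11.930 sabins.
V = 147 m³. Target absorption A₂ = 0.161 × 147 / 1.35 = 17.531 sabins.
Absorption to add: 17.531 − 11.930 = 5.601 sabins.
Each sq m of panel replacing the display screen adds (0.73 − 0.02) = 0.71 sabins.
Panel area = 5.601 / 0.71 = 7.9 sq m.

7.9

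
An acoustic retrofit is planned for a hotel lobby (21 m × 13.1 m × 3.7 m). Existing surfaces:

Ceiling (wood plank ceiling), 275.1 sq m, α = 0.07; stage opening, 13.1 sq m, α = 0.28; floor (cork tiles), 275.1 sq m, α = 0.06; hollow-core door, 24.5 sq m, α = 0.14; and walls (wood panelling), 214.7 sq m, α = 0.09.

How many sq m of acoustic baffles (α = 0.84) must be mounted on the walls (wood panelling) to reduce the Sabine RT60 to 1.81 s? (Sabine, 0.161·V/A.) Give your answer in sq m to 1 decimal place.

Summing Sᵢαᵢ: 19.257 + 3.668 + 16.506 + 3.430 + 19.323 → A₁ = 62.184 sabins.
Required A₂ = 0.161·1017.87/1.81 = 90.540 sabins.
ΔA needed = 90.540 − 62.184 = 28.356 sabins.
Net gain per sq m: Δα = 0.84 − 0.09 = 0.75.
Area = ΔA/Δα = 28.356/0.75 = 37.8 sq m.

37.8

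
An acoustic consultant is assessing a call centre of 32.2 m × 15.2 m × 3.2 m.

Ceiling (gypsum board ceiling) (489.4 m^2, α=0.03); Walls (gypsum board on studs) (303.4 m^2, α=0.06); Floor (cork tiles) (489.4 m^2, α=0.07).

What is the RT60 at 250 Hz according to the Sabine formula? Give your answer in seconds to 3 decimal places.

Total absorption A = 489.4×0.03 + 303.4×0.06 + 489.4×0.07
  = 14.682 + 18.204 + 34.258 = 67.144 m^2 sabins.
Room volume: 1566.208 m³.
Sabine: RT60 = 0.161 × 1566.208 / 67.144 = 3.756 s.

3.756 s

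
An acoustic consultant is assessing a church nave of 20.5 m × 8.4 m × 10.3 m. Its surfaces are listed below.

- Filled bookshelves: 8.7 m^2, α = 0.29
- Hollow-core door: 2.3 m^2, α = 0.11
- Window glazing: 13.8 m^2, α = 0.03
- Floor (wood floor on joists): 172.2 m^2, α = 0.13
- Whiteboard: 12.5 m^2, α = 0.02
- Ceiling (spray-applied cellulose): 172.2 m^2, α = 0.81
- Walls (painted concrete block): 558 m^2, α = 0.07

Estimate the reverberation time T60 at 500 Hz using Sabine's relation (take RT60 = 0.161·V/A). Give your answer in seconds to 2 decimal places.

Total absorption A = 8.7*0.29 + 2.3*0.11 + 13.8*0.03 + 172.2*0.13 + 12.5*0.02 + 172.2*0.81 + 558*0.07
  = 2.523 + 0.253 + 0.414 + 22.386 + 0.250 + 139.482 + 39.060 = 204.368 m^2 sabins.
V = 20.5·8.4·10.3 = 1773.66 m³.
Sabine: RT60 = 0.161 × 1773.66 / 204.368 = 1.40 s.

1.40 s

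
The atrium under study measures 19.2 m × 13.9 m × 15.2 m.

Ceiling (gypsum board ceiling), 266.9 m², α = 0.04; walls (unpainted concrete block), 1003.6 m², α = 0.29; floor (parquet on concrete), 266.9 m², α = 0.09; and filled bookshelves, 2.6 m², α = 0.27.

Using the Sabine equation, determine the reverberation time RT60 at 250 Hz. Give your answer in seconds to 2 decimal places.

A = Σ Sᵢαᵢ = 266.9*0.04 + 1003.6*0.29 + 266.9*0.09 + 2.6*0.27 = 326.443 sabins.
Volume V = 19.2 × 13.9 × 15.2 = 4056.576 m³.
RT60 = 0.161 · V / A = 0.161 × 4056.576 / 326.443 = 2.00 s.

2.00 s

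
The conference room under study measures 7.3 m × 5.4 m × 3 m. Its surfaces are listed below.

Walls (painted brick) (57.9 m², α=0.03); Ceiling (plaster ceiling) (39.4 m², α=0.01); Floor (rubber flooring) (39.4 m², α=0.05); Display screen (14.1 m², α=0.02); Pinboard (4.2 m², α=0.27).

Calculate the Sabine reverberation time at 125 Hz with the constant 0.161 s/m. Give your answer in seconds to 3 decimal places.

Summing Sᵢαᵢ: 1.737 + 0.394 + 1.970 + 0.282 + 1.134 → A = 5.517 sabins.
Volume V = 7.3 × 5.4 × 3 = 118.26 m³.
RT60 = 0.161 · V / A = 0.161 × 118.26 / 5.517 = 3.451 s.

3.451 sec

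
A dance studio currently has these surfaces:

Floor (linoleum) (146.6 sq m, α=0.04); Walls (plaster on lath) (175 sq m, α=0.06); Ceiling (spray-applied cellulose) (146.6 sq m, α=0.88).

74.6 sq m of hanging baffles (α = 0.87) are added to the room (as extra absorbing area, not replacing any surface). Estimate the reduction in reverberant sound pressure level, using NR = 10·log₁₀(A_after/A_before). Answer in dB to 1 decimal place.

1.6 dB

A_before = Σ Sᵢαᵢ = 146.6·0.04 + 175·0.06 + 146.6·0.88 = 145.372 sabins.
Added absorption = 74.6 × 0.87 = 64.902 sabins.
New total A_after = 210.274 sabins.
Reduction = 10 log₁₀(A_after/A_before) = 10 log₁₀(1.4465) = 1.6 dB.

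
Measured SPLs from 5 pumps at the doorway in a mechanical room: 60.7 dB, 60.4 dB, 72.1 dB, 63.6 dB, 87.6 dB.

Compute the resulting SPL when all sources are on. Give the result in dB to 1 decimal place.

87.8 dB

Sum in the linear (power) domain: Σ 10^(Lᵢ/10) = 10^(60.7/10) + 10^(60.4/10) + 10^(72.1/10) + 10^(63.6/10) + 10^(87.6/10) = 5.962e+08.
Back to dB: 10·log₁₀ Σ = 87.8 dB.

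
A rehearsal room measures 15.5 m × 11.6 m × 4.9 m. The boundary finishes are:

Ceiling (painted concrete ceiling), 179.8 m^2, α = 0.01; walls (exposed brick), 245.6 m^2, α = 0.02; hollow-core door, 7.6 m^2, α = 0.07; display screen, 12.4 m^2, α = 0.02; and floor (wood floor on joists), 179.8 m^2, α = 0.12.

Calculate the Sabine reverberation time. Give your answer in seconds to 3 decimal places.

4.880 seconds

Summing Sᵢαᵢ: 1.798 + 4.912 + 0.532 + 0.248 + 21.576 → A = 29.066 sabins.
V = 15.5·11.6·4.9 = 881.02 m³.
RT60 = 0.161 · V / A = 0.161 × 881.02 / 29.066 = 4.880 s.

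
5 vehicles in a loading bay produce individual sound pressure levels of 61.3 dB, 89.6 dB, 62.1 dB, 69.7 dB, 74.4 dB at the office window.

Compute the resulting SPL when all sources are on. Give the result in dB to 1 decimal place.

89.8 dB

Σ 10^(Lᵢ/10) = 9.519e+08.
Combined level = 10 log₁₀(9.519e+08) = 89.8 dB.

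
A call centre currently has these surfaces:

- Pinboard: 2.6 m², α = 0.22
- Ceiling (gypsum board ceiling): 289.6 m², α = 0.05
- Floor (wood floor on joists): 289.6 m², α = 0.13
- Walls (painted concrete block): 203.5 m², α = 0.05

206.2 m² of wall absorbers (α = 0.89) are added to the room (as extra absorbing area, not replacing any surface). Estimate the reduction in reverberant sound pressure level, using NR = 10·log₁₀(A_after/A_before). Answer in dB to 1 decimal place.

5.9 dB

Equivalent absorption area: A_before = 2.6·0.22 + 289.6·0.05 + 289.6·0.13 + 203.5·0.05 = 62.875 m².
Treatment contributes 206.2·0.89 = 183.518 sabins.
A_after = 62.875 + 183.518 = 246.393 sabins.
Reduction = 10 log₁₀(A_after/A_before) = 10 log₁₀(3.9188) = 5.9 dB.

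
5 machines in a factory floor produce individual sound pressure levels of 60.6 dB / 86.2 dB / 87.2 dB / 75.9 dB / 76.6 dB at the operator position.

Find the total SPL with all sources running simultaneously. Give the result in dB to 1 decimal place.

90.1 dB

Σ 10^(Lᵢ/10) = 1.027e+09.
Combined level = 10 log₁₀(1.027e+09) = 90.1 dB.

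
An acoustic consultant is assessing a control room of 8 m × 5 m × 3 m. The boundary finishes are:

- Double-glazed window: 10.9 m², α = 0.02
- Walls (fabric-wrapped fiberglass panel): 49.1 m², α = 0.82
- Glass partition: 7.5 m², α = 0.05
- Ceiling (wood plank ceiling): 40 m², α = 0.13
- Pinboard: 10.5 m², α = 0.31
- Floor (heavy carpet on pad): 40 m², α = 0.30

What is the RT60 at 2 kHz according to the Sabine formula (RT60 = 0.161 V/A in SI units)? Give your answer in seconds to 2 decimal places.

0.32 seconds

Summing Sᵢαᵢ: 0.218 + 40.262 + 0.375 + 5.200 + 3.255 + 12.000 → A = 61.310 sabins.
V = 8·5·3 = 120 m³.
RT60 = 0.161 · V / A = 0.161 × 120 / 61.310 = 0.32 s.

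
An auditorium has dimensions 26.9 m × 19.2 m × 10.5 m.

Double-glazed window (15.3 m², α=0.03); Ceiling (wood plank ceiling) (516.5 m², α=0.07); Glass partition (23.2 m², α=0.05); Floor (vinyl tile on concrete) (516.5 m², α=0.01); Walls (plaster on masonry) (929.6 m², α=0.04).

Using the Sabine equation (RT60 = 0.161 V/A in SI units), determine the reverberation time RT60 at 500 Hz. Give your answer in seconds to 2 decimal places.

10.90 seconds

Total absorption A = 15.3*0.03 + 516.5*0.07 + 23.2*0.05 + 516.5*0.01 + 929.6*0.04
  = 0.459 + 36.155 + 1.160 + 5.165 + 37.184 = 80.123 m² sabins.
Volume V = 26.9 × 19.2 × 10.5 = 5423.04 m³.
Sabine: RT60 = 0.161 × 5423.04 / 80.123 = 10.90 s.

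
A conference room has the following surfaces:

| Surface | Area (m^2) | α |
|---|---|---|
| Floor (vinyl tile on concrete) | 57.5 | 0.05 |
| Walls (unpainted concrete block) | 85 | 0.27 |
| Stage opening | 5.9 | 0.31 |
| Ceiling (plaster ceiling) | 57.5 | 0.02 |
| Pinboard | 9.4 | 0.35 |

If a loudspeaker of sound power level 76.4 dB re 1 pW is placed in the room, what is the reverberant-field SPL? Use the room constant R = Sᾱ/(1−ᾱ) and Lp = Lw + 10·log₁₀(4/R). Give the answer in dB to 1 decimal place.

66.7 dB

Σ(Sᵢαᵢ) = 57.5·0.05 + 85·0.27 + 5.9·0.31 + 57.5·0.02 + 9.4·0.35 = 32.094; total area S = 215.3 m^2.
ᾱ = 0.1491, so room constant R = A/(1−ᾱ) = 37.718 m^2.
Lp = Lw + 10 log₁₀(4/R) = 76.4 -9.74 = 66.7 dB.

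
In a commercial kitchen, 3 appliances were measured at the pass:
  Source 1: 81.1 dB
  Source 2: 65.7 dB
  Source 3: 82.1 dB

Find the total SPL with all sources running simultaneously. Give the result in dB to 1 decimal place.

Converting to relative power and adding: 10^(81.1/10) + 10^(65.7/10) + 10^(82.1/10) = 2.947e+08.
Back to dB: 10·log₁₀ Σ = 84.7 dB.

84.7 dB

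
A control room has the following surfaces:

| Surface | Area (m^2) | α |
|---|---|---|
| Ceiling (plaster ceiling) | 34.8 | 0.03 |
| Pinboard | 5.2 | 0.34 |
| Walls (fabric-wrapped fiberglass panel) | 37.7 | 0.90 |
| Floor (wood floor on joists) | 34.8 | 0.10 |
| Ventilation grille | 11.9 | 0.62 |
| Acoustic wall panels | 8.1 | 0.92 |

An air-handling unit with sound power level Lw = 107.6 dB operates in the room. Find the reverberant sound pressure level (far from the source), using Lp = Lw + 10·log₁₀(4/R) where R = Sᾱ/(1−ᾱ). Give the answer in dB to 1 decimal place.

A = 55.052 sabins; S = 132.5 m^2.
ᾱ = 55.052/132.5 = 0.4155; R = Sᾱ/(1−ᾱ) = 55.052/(1−0.4155) = 94.186 m^2.
Lp = Lw + 10 log₁₀(4/R) = 107.6 -13.72 = 93.9 dB.

93.9 dB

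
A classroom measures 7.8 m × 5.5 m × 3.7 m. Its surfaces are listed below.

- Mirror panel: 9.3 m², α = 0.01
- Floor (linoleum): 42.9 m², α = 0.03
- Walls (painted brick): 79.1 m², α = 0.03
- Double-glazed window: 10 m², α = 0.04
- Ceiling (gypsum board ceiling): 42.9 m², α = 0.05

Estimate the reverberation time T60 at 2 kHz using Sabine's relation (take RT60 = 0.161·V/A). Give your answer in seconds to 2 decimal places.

A = Σ Sᵢαᵢ = 9.3×0.01 + 42.9×0.03 + 79.1×0.03 + 10×0.04 + 42.9×0.05 = 6.298 sabins.
Room volume: 158.73 m³.
RT60 = 0.161 · V / A = 0.161 × 158.73 / 6.298 = 4.06 s.

4.06 seconds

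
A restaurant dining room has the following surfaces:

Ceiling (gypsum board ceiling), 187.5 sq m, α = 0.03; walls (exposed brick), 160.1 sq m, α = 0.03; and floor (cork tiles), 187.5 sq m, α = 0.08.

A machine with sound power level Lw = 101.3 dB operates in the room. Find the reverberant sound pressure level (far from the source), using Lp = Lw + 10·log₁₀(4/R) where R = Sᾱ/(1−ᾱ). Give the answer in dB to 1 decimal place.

Σ(Sᵢαᵢ) = 187.5×0.03 + 160.1×0.03 + 187.5×0.08 = 25.428; total area S = 535.1 sq m.
ᾱ = 0.0475, so room constant R = A/(1−ᾱ) = 26.696 sq m.
Lp = 101.3 + 10·log₁₀(4/26.696) = 101.3 + (-8.24) = 93.1 dB.

93.1 dB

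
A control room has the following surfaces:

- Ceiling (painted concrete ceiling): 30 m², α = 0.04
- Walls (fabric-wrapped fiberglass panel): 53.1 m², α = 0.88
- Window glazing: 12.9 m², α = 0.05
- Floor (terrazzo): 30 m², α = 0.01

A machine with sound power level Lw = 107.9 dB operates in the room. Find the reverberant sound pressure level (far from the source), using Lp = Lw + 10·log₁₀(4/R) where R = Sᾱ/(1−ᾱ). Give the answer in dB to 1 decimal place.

94.9 dB

Σ(Sᵢαᵢ) = 30×0.04 + 53.1×0.88 + 12.9×0.05 + 30×0.01 = 48.873; total area S = 126.0 m².
ᾱ = 48.873/126.0 = 0.3879; R = Sᾱ/(1−ᾱ) = 48.873/(1−0.3879) = 79.845 m².
Lp = 107.9 + 10·log₁₀(4/79.845) = 107.9 + (-13.00) = 94.9 dB.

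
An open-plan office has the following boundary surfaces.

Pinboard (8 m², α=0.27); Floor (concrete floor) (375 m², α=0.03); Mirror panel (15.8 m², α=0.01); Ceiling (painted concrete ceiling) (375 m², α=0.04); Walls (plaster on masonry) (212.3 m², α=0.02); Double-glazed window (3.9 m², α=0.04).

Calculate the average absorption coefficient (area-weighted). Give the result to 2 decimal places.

S = Σ Sᵢ = 8 + 375 + 15.8 + 375 + 212.3 + 3.9 = 990.0 m².
Weighted sum Σ Sα = 32.970.
ᾱ = 32.970 / 990.0 = 0.03.

0.03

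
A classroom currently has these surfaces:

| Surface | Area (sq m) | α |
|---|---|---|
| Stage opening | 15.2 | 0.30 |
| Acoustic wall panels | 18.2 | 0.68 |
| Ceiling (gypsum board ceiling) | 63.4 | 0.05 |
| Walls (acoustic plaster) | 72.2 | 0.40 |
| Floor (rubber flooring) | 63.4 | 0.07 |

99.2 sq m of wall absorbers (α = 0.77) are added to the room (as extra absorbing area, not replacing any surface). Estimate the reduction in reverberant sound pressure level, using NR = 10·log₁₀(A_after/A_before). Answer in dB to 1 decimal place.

3.9 dB

Total absorption A_before = 15.2·0.30 + 18.2·0.68 + 63.4·0.05 + 72.2·0.40 + 63.4·0.07
  = 4.560 + 12.376 + 3.170 + 28.880 + 4.438 = 53.424 sq m sabins.
Added absorption = 99.2 × 0.77 = 76.384 sabins.
New total A_after = 129.808 sabins.
NR = 10·log₁₀(129.808/53.424) = 3.9 dB.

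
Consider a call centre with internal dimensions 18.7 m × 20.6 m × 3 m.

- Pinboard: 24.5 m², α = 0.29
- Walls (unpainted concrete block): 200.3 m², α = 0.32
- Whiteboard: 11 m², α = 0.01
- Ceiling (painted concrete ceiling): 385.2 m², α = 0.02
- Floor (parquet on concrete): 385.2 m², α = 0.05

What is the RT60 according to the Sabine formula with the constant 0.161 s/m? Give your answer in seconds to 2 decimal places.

1.89 seconds

Summing Sᵢαᵢ: 7.105 + 64.096 + 0.110 + 7.704 + 19.260 → A = 98.275 sabins.
V = 18.7·20.6·3 = 1155.66 m³.
T = 0.161 V/A = 0.161·1155.66/98.275 = 1.89 s.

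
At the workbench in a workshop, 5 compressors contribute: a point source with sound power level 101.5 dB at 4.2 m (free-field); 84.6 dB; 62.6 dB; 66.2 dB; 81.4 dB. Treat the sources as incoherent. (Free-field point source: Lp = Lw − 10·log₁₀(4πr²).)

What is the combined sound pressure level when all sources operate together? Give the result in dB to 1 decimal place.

87.0 dB

Source at 4.2 m: Lp = 101.5 − 10·log₁₀(4π·4.2²) = 101.5 − 10·log₁₀(221.671) = 78.0 dB.
Σ 10^(Lᵢ/10) = 4.955e+08.
Back to dB: 10·log₁₀ Σ = 87.0 dB.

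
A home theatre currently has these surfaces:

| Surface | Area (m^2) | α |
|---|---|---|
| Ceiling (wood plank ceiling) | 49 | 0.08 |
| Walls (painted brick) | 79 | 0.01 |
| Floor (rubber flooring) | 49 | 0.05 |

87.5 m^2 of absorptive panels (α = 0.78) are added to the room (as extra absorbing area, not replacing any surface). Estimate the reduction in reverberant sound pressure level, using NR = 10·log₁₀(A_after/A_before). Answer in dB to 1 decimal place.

10.2 dB

A_before = Σ Sᵢαᵢ = 49·0.08 + 79·0.01 + 49·0.05 = 7.160 sabins.
Added absorption = 87.5 × 0.78 = 68.250 sabins.
A_after = 7.160 + 68.250 = 75.410 sabins.
Reduction = 10 log₁₀(A_after/A_before) = 10 log₁₀(10.5321) = 10.2 dB.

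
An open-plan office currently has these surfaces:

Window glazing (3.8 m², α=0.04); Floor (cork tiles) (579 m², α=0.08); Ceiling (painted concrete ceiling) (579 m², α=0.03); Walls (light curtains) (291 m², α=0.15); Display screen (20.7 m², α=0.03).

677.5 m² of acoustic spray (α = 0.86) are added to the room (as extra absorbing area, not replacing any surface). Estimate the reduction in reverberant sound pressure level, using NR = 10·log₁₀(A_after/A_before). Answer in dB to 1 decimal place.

A_before = Σ Sᵢαᵢ = 3.8·0.04 + 579·0.08 + 579·0.03 + 291·0.15 + 20.7·0.03 = 108.113 sabins.
Added absorption = 677.5 × 0.86 = 582.650 sabins.
New total A_after = 690.763 sabins.
Reduction = 10 log₁₀(A_after/A_before) = 10 log₁₀(6.3893) = 8.1 dB.

8.1 dB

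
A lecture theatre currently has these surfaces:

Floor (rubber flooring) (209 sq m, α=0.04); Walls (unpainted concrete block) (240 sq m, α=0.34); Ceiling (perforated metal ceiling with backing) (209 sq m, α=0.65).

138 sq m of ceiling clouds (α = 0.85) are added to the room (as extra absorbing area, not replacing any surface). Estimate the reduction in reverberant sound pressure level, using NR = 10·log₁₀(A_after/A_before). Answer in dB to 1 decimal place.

1.8 dB

A_before = Σ Sᵢαᵢ = 209*0.04 + 240*0.34 + 209*0.65 = 225.810 sabins.
Added absorption = 138 × 0.85 = 117.300 sabins.
A_after = 225.810 + 117.300 = 343.110 sabins.
NR = 10·log₁₀(343.110/225.810) = 1.8 dB.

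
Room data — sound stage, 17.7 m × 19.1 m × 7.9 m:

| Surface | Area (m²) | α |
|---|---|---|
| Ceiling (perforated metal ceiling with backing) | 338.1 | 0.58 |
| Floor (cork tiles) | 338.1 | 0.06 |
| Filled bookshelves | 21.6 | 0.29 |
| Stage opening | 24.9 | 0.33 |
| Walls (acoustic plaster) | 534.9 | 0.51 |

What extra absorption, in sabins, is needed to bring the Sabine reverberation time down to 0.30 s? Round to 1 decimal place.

Equivalent absorption area: A₁ = 338.1×0.58 + 338.1×0.06 + 21.6×0.29 + 24.9×0.33 + 534.9×0.51 = 503.664 m².
Target A₂ = 0.161·2670.753/0.30 = 1433.304 sabins (V = 2670.753 m³).
Additional absorption ΔA = 1433.304 − 503.664 = 929.6 sabins.

929.6 sabins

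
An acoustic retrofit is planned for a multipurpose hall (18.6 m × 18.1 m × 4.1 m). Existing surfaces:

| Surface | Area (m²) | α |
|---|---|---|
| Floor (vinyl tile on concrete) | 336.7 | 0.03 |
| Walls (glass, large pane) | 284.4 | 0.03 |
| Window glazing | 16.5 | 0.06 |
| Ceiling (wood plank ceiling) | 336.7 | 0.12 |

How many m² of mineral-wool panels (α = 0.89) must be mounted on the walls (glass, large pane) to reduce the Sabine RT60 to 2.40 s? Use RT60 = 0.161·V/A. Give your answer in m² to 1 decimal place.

37.9

Summing Sᵢαᵢ: 10.101 + 8.532 + 0.990 + 40.404 → A₁ = 60.027 sabins.
Required A₂ = 0.161·1380.306/2.40 = 92.596 sabins.
ΔA needed = 92.596 − 60.027 = 32.569 sabins.
Net gain per m²: Δα = 0.89 − 0.03 = 0.86.
Area = ΔA/Δα = 32.569/0.86 = 37.9 m².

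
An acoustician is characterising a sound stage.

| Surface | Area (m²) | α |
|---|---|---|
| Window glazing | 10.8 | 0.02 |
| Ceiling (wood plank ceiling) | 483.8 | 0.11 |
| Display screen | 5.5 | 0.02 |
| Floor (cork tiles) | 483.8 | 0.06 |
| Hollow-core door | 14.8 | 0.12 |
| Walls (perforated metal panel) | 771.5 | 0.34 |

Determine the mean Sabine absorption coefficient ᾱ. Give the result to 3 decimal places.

Total surface area S = 1770.2 m².
Σ(Sᵢαᵢ) = 10.8·0.02 + 483.8·0.11 + 5.5·0.02 + 483.8·0.06 + 14.8·0.12 + 771.5·0.34 = 346.658.
ᾱ = 346.658 / 1770.2 = 0.196.

0.196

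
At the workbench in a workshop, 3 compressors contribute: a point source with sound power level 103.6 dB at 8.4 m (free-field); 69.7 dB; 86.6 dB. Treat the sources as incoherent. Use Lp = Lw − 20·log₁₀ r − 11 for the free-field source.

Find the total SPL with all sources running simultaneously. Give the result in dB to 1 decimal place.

86.9 dB

Source at 8.4 m: Lp = 103.6 − 20·log₁₀(8.4) − 11 = 74.1 dB.
Σ 10^(Lᵢ/10) = 4.921e+08.
L_total = 10·log₁₀(4.921e+08) = 86.9 dB.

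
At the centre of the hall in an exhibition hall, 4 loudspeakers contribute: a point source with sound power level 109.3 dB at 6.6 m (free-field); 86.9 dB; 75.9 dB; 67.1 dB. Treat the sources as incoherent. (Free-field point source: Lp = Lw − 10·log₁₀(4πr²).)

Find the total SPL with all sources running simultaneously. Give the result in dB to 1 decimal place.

88.4 dB

Source at 6.6 m: Lp = 109.3 − 10·log₁₀(4π·6.6²) = 109.3 − 10·log₁₀(547.391) = 81.9 dB.
Σ 10^(Lᵢ/10) = 6.887e+08.
Combined level = 10 log₁₀(6.887e+08) = 88.4 dB.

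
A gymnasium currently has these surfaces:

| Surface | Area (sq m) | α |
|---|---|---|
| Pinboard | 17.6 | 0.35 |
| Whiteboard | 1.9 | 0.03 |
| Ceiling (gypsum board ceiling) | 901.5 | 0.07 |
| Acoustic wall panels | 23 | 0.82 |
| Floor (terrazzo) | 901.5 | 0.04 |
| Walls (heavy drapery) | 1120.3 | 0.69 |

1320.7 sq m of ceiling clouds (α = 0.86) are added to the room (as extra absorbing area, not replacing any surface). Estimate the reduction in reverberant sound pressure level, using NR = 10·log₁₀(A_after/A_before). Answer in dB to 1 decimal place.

3.6 dB

Equivalent absorption area: A_before = 17.6×0.35 + 1.9×0.03 + 901.5×0.07 + 23×0.82 + 901.5×0.04 + 1120.3×0.69 = 897.249 sq m.
Added absorption = 1320.7 × 0.86 = 1135.802 sabins.
A_after = 897.249 + 1135.802 = 2033.051 sabins.
NR = 10·log₁₀(2033.051/897.249) = 3.6 dB.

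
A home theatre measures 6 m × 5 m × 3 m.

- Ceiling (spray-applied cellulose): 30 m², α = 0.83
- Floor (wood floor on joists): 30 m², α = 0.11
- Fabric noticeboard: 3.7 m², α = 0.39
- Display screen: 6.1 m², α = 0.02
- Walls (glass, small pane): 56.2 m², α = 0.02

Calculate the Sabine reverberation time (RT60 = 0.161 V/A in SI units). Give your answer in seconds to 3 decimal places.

Summing Sᵢαᵢ: 24.900 + 3.300 + 1.443 + 0.122 + 1.124 → A = 30.889 sabins.
Room volume: 90 m³.
RT60 = 0.161 · V / A = 0.161 × 90 / 30.889 = 0.469 s.

0.469 seconds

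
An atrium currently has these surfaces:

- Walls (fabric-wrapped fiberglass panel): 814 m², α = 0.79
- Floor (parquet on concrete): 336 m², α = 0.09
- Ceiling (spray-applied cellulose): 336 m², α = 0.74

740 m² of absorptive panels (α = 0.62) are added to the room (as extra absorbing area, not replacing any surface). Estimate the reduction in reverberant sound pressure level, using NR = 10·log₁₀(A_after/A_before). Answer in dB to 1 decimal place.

1.8 dB

Equivalent absorption area: A_before = 814×0.79 + 336×0.09 + 336×0.74 = 921.940 m².
Treatment contributes 740·0.62 = 458.800 sabins.
New total A_after = 1380.740 sabins.
Reduction = 10 log₁₀(A_after/A_before) = 10 log₁₀(1.4976) = 1.8 dB.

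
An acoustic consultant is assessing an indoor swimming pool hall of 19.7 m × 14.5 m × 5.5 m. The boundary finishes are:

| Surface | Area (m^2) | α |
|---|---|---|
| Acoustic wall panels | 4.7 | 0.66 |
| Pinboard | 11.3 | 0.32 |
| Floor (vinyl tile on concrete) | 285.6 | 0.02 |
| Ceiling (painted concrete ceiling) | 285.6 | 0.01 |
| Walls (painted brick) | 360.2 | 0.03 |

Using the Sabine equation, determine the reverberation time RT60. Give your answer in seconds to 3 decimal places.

9.694 sec

Total absorption A = 4.7×0.66 + 11.3×0.32 + 285.6×0.02 + 285.6×0.01 + 360.2×0.03
  = 3.102 + 3.616 + 5.712 + 2.856 + 10.806 = 26.092 m^2 sabins.
Room volume: 1571.075 m³.
RT60 = 0.161 · V / A = 0.161 × 1571.075 / 26.092 = 9.694 s.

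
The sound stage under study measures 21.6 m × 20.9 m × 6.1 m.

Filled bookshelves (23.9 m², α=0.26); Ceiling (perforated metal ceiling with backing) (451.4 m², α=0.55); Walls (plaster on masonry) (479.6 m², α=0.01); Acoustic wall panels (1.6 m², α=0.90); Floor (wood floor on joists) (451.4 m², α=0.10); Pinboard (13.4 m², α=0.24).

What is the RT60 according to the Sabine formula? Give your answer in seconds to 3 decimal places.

Equivalent absorption area: A = 23.9×0.26 + 451.4×0.55 + 479.6×0.01 + 1.6×0.90 + 451.4×0.10 + 13.4×0.24 = 309.076 m².
V = 21.6·20.9·6.1 = 2753.784 m³.
Sabine: RT60 = 0.161 × 2753.784 / 309.076 = 1.434 s.

1.434 seconds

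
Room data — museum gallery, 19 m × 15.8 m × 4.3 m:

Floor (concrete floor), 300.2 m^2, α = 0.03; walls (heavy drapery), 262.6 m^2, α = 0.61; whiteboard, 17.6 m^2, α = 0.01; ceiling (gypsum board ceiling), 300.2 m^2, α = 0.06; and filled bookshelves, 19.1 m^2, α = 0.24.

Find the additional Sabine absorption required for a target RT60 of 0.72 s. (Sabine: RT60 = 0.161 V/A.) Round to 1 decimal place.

Summing Sᵢαᵢ: 9.006 + 160.186 + 0.176 + 18.012 + 4.584 → A₁ = 191.964 sabins.
For T = 0.72 s, need A₂ = 0.161·V/T = 0.161·1290.86/0.72 = 288.651 sabins.
Additional absorption ΔA = 288.651 − 191.964 = 96.7 sabins.

96.7 sabins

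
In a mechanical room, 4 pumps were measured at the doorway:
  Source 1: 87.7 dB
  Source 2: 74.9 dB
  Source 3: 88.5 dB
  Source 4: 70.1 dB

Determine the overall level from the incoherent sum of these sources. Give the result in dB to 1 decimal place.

Σ 10^(Lᵢ/10) = 1.338e+09.
Combined level = 10 log₁₀(1.338e+09) = 91.3 dB.

91.3 dB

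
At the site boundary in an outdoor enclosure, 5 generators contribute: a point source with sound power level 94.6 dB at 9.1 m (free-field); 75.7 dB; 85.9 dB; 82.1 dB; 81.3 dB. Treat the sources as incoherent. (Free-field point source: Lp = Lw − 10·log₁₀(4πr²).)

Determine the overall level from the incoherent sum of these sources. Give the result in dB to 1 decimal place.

Source at 9.1 m: Lp = 94.6 − 10·log₁₀(4π·9.1²) = 94.6 − 10·log₁₀(1040.621) = 64.4 dB.
Converting to relative power and adding: 10^(64.4/10) + 10^(75.7/10) + 10^(85.9/10) + 10^(82.1/10) + 10^(81.3/10) = 7.26e+08.
Combined level = 10 log₁₀(7.26e+08) = 88.6 dB.

88.6 dB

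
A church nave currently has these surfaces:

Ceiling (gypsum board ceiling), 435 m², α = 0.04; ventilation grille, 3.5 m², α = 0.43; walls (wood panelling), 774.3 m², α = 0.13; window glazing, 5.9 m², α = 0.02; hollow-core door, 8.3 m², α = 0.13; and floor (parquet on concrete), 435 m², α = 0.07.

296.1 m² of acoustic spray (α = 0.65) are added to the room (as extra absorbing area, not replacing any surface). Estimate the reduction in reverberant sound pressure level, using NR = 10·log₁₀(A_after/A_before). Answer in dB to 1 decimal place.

Equivalent absorption area: A_before = 435×0.04 + 3.5×0.43 + 774.3×0.13 + 5.9×0.02 + 8.3×0.13 + 435×0.07 = 151.211 m².
Added absorption = 296.1 × 0.65 = 192.465 sabins.
New total A_after = 343.676 sabins.
NR = 10·log₁₀(343.676/151.211) = 3.6 dB.

3.6 dB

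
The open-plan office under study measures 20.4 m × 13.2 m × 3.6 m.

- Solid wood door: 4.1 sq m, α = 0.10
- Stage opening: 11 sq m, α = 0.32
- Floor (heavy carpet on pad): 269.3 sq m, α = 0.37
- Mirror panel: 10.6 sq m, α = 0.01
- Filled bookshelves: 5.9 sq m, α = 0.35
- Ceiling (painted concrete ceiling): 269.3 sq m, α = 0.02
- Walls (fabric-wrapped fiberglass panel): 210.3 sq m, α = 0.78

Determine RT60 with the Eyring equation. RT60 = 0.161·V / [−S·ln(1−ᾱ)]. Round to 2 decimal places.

S = Σ Sᵢ = 780.5 sq m.
Absorption A = 4.1×0.10 + 11×0.32 + 269.3×0.37 + 10.6×0.01 + 5.9×0.35 + 269.3×0.02 + 210.3×0.78 = 275.162 sabins.
ᾱ = 275.162 / 780.5 = 0.3525.
−S·ln(1−ᾱ) = −780.5 × ln(1 − 0.3525) = 339.234.
V = 20.4 × 13.2 × 3.6 = 969.408 m³.
T = 0.161·V/[−S·ln(1−ᾱ)] = 0.161·969.408/339.234 = 0.46 s.

0.46 s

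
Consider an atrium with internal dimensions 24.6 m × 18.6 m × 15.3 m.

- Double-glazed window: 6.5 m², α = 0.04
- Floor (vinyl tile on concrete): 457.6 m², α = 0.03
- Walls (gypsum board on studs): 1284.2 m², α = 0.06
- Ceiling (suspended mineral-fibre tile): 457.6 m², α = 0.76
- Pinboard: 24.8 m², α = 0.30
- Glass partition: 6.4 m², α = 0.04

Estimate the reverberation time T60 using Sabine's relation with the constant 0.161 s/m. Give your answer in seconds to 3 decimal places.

Total absorption A = 6.5*0.04 + 457.6*0.03 + 1284.2*0.06 + 457.6*0.76 + 24.8*0.30 + 6.4*0.04
  = 0.260 + 13.728 + 77.052 + 347.776 + 7.440 + 0.256 = 446.512 m² sabins.
Volume V = 24.6 × 18.6 × 15.3 = 7000.668 m³.
Sabine: RT60 = 0.161 × 7000.668 / 446.512 = 2.524 s.

2.524 sec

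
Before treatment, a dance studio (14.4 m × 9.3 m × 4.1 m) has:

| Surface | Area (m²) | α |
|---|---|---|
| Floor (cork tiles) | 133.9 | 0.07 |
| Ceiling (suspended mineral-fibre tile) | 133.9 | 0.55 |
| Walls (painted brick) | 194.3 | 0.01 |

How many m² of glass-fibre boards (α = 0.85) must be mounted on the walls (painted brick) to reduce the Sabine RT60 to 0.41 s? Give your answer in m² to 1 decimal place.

A₁ = Σ Sᵢαᵢ = 133.9*0.07 + 133.9*0.55 + 194.3*0.01 = 84.961 sabins.
V = 549.072 m³. Target absorption A₂ = 0.161 × 549.072 / 0.41 = 215.611 sabins.
ΔA needed = 215.611 − 84.961 = 130.650 sabins.
Net gain per m²: Δα = 0.85 − 0.01 = 0.84.
Panel area = 130.650 / 0.84 = 155.5 m².

155.5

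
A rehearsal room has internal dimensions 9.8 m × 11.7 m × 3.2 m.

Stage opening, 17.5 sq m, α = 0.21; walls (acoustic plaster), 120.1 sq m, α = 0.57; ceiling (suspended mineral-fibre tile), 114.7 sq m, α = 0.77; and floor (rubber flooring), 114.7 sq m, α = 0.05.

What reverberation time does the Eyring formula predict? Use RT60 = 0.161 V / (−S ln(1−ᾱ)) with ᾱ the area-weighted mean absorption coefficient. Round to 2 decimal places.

Total surface area S = 17.5 + 120.1 + 114.7 + 114.7 = 367.0 sq m.
Σ(Sᵢαᵢ) = 17.5·0.21 + 120.1·0.57 + 114.7·0.77 + 114.7·0.05 = 166.186.
Mean coefficient ᾱ = A/S = 0.4528.
Eyring denominator: −S ln(1−ᾱ) = 221.279.
V = 9.8 × 11.7 × 3.2 = 366.912 m³.
RT60 = 0.161 × 366.912 / 221.279 = 0.27 s.

0.27 sec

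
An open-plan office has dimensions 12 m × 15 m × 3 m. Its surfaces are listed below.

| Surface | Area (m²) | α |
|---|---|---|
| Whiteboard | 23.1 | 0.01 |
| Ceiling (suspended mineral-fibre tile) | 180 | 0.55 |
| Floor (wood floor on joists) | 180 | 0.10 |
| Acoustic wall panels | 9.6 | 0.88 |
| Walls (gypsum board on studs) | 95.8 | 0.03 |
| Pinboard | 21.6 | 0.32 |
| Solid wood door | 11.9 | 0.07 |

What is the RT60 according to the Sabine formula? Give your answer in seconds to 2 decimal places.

0.64 s

Total absorption A = 23.1*0.01 + 180*0.55 + 180*0.10 + 9.6*0.88 + 95.8*0.03 + 21.6*0.32 + 11.9*0.07
  = 0.231 + 99.000 + 18.000 + 8.448 + 2.874 + 6.912 + 0.833 = 136.298 m² sabins.
Room volume: 540 m³.
T = 0.161 V/A = 0.161·540/136.298 = 0.64 s.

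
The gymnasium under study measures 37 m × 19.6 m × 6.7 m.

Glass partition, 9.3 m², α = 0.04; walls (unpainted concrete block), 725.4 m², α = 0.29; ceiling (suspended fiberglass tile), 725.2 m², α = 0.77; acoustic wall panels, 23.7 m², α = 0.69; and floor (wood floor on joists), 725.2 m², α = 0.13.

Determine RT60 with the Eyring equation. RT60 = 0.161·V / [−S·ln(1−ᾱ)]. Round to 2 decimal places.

Total surface area S = 9.3 + 725.4 + 725.2 + 23.7 + 725.2 = 2208.8 m².
Absorption A = 9.3·0.04 + 725.4·0.29 + 725.2·0.77 + 23.7·0.69 + 725.2·0.13 = 879.771 sabins.
ᾱ = 879.771 / 2208.8 = 0.3983.
−S·ln(1−ᾱ) = −2208.8 × ln(1 − 0.3983) = 1122.062.
V = 37 × 19.6 × 6.7 = 4858.84 m³.
T = 0.161·V/[−S·ln(1−ᾱ)] = 0.161·4858.84/1122.062 = 0.70 s.

0.70 seconds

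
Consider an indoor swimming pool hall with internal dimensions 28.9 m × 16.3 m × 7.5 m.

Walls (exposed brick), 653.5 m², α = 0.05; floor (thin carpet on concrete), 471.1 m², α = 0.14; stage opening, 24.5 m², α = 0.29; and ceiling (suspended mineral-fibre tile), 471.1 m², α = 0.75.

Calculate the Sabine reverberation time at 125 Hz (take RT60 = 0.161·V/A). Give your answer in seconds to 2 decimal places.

Total absorption A = 653.5×0.05 + 471.1×0.14 + 24.5×0.29 + 471.1×0.75
  = 32.675 + 65.954 + 7.105 + 353.325 = 459.059 m² sabins.
Room volume: 3533.025 m³.
T = 0.161 V/A = 0.161·3533.025/459.059 = 1.24 s.

1.24 sec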